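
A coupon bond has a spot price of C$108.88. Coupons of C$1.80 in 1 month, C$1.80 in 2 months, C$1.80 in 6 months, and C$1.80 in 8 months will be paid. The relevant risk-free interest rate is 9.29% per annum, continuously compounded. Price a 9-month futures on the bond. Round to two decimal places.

C$109.27

PV(coupons) I = 1.80·e^(−0.0929·1/12) + 1.80·e^(−0.0929·2/12) + 1.80·e^(−0.0929·6/12) + 1.80·e^(−0.0929·8/12)
I = 1.7861 + 1.7723 + 1.7183 + 1.6919 = 6.9686
F = (S − I)·e^(rT) = (108.88 − 6.9686) · e^(0.0929·9/12)
= 101.9114 · e^0.069675 = 101.9114 × 1.072160 = C$109.27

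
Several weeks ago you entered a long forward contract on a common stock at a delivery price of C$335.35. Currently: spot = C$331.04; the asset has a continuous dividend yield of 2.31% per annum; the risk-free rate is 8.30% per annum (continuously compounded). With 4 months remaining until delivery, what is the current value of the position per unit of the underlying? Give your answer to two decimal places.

C$2.30

Current fair forward for the remaining 4 months: F = S·e^((r − q)·T), (r − q) = 0.0830 − 0.0231 = 0.0599
F = 331.04 · e^(0.0599 × 4/12) = 331.04 × 1.020167 = 337.7161
Value of long forward = (F − K)·e^(−rT) = (337.7161 − 335.35) · e^(−0.0830·4/12)
= 2.3661 × 0.972713 = 2.30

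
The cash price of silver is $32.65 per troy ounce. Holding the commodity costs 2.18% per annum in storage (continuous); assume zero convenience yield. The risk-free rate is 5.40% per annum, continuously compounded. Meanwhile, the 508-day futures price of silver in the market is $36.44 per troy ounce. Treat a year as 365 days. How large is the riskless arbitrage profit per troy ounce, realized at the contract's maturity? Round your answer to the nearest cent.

Fair futures: F* = S·e^(carry·T), with carry = (r + u) = 0.0540 + 0.0218 = 0.0758
F* = 32.65 · e^(0.0758 × 508/365) = 32.65 · e^0.105497 = 32.65 × 1.111263 = $36.2827
Market $36.44 > fair $36.2827: forward overpriced → cash-and-carry (buy spot, short the forward).
At maturity, profit = |F_mkt − F*| = |36.44 − 36.2827| = $0.16 per troy ounce

$0.16 per troy ounce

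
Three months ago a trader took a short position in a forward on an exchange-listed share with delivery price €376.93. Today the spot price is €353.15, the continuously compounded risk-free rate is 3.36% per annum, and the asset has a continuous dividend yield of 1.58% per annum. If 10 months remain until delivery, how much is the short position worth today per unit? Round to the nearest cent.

€17.99

Current fair forward for the remaining 10 months: F = S·e^((r − q)·T), (r − q) = 0.0336 − 0.0158 = 0.0178
F = 353.15 · e^(0.0178 × 10/12) = 353.15 × 1.014944 = 358.4275
Value of long forward = (F − K)·e^(−rT) = (358.4275 − 376.93) · e^(−0.0336·10/12)
= -18.5025 × 0.972388 = -17.99
Short position value = −(long value) = €17.99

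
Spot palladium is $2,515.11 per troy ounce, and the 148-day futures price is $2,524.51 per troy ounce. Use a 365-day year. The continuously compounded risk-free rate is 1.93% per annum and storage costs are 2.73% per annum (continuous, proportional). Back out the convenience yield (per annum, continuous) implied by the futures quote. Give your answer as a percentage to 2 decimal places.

F = S·e^((r+u−y)T) ⇒ (r+u−y) = ln(F/S)/T
ln(2524.51/2515.11) = 0.003730; /T ⇒ 0.009199
y = r + u − ln(F/S)/T = 0.0193 + 0.0273 − 0.009199 = 0.037401
y = 3.74%

3.74%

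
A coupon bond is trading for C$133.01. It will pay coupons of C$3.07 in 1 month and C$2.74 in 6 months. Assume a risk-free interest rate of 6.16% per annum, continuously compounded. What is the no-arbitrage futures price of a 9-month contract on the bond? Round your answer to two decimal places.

C$133.32

PV(coupons) I = 3.07·e^(−0.0616·1/12) + 2.74·e^(−0.0616·6/12)
I = 3.0543 + 2.6569 = 5.7112
F = (S − I)·e^(rT) = (133.01 − 5.7112) · e^(0.0616·9/12)
= 127.2988 · e^0.046200 = 127.2988 × 1.047284 = C$133.32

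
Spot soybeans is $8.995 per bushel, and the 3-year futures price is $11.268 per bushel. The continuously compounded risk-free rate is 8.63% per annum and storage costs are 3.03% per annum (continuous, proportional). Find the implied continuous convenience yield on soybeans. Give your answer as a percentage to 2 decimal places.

4.15%

F = S·e^((r+u−y)T) ⇒ (r+u−y) = ln(F/S)/T
ln(11.268/8.995) = 0.225298; /T ⇒ 0.075099
y = r + u − ln(F/S)/T = 0.0863 + 0.0303 − 0.075099 = 0.041501
y = 4.15%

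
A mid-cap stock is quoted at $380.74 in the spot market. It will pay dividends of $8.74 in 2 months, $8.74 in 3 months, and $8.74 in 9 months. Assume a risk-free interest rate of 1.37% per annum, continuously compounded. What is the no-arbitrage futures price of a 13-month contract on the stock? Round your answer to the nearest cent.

PV(dividends) I = 8.74·e^(−0.0137·2/12) + 8.74·e^(−0.0137·3/12) + 8.74·e^(−0.0137·9/12)
I = 8.7201 + 8.7101 + 8.6507 = 26.0809
F = (S − I)·e^(rT) = (380.74 − 26.0809) · e^(0.0137·13/12)
= 354.6591 · e^0.014842 = 354.6591 × 1.014953 = $359.96

$359.96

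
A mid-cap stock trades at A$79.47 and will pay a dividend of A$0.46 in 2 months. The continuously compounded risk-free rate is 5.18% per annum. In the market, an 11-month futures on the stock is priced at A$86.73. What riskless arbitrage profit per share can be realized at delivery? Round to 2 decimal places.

A$3.87 per share

PV(dividends) I = 0.46·e^(−0.0518·2/12) = 0.4560
Fair futures F* = (S − I)·e^(rT) = (79.47 − 0.4560)·e^0.047483 = 79.0140 × 1.048628 = 82.8563
Market A$86.73 > fair 82.8563: forward overpriced → cash-and-carry (borrow at r, buy the stock and collect the dividends, short the forward).
Profit at T = |F_mkt − F*| = |86.73 − 82.8563| = A$3.87 per share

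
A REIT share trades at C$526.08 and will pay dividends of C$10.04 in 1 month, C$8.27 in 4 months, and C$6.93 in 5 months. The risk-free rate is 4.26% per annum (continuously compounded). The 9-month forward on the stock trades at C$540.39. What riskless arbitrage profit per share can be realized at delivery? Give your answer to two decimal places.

PV(dividends) I = 10.04·e^(−0.0426·1/12) + 8.27·e^(−0.0426·4/12) + 6.93·e^(−0.0426·5/12) = 24.9659
Fair forward F* = (S − I)·e^(rT) = (526.08 − 24.9659)·e^0.031950 = 501.1141 × 1.032466 = 517.3833
Market C$540.39 > fair 517.3833: forward overpriced → cash-and-carry (borrow at r, buy the stock and collect the dividends, short the forward).
Profit at T = |F_mkt − F*| = |540.39 − 517.3833| = C$23.01 per share

C$23.01 per share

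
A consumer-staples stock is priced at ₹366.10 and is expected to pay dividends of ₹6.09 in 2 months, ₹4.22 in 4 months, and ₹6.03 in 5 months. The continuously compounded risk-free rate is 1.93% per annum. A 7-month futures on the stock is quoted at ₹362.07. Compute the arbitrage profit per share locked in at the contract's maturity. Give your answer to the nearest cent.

₹8.25 per share

PV(dividends) I = 6.09·e^(−0.0193·2/12) + 4.22·e^(−0.0193·4/12) + 6.03·e^(−0.0193·5/12) = 16.2451
Fair futures F* = (S − I)·e^(rT) = (366.10 − 16.2451)·e^0.011258 = 349.8549 × 1.011322 = 353.8160
Market ₹362.07 > fair 353.8160: forward overpriced → cash-and-carry (borrow at r, buy the stock and collect the dividends, short the forward).
Profit at T = |F_mkt − F*| = |362.07 − 353.8160| = ₹8.25 per share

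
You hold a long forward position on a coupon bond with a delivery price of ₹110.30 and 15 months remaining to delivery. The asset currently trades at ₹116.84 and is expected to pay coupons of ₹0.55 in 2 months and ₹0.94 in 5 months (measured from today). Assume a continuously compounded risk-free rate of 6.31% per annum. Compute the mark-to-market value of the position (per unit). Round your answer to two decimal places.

PV(remaining coupons) I = 0.55·e^(−0.0631·2/12) + 0.94·e^(−0.0631·5/12) = 1.4599
Current forward F = (S − I)·e^(rT) = (116.84 − 1.4599)·e^(0.0631·15/12) = 115.3801 × 1.082069 = 124.8492
Value (long) = (F − K)·e^(−rT) = (124.8492 − 110.30) × 0.924155 = 13.4457
Value = ₹13.45

₹13.45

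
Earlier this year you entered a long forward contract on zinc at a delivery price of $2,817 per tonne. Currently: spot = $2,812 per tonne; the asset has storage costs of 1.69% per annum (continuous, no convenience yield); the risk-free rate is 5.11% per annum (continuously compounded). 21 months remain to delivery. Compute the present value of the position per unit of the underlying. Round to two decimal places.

$320.38 per tonne

Current fair forward for the remaining 21 months: F = S·e^((r + u)·T), (r + u) = 0.0511 + 0.0169 = 0.0680
F = 2812 · e^(0.0680 × 21/12) = 2812 × 1.12636992 = 3167.3522
Value of long forward = (F − K)·e^(−rT) = (3167.3522 − 2817) · e^(−0.0511·21/12)
= 350.3522 × 0.91445685 = 320.38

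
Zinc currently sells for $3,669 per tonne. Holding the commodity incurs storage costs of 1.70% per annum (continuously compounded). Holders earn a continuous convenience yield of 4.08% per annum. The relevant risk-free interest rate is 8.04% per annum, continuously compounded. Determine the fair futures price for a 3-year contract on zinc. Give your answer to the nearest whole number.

Net carry = r + u − y = 0.0804 + 0.0170 − 0.0408 = 0.0566
F = S·e^((r+u−y)T) = 3669 · e^(0.0566 × 3) = 3669 · e^0.169800
= 3669 × 1.185068 = $4,348 per tonne

$4,348 per tonne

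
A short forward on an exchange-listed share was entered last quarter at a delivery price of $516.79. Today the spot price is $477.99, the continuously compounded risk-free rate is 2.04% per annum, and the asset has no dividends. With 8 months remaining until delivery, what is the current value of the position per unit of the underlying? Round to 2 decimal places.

Current fair forward for the remaining 8 months: F = S·e^(r·T), r = 0.0204
F = 477.99 · e^(0.0204 × 8/12) = 477.99 × 1.013693 = 484.5351
Value of long forward = (F − K)·e^(−rT) = (484.5351 − 516.79) · e^(−0.0204·8/12)
= -32.2549 × 0.986492 = -31.82
Short position value = −(long value) = $31.82

$31.82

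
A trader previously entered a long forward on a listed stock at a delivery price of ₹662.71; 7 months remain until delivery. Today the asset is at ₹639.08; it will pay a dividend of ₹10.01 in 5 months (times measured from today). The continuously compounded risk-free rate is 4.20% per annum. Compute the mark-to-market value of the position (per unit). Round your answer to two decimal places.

-₹17.43

PV(remaining dividends) I = 10.01·e^(−0.0420·5/12) = 9.8363
Current forward F = (S − I)·e^(rT) = (639.08 − 9.8363)·e^(0.0420·7/12) = 629.2437 × 1.024803 = 644.8508
Value (long) = (F − K)·e^(−rT) = (644.8508 − 662.71) × 0.975798 = -17.4270
Value = -₹17.43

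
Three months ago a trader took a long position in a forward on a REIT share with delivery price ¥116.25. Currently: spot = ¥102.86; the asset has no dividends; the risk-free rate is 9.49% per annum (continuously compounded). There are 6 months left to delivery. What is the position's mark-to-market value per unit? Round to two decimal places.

-¥8.00

Current fair forward for the remaining 6 months: F = S·e^(r·T), r = 0.0949
F = 102.86 · e^(0.0949 × 6/12) = 102.86 × 1.048594 = 107.8584
Value of long forward = (F − K)·e^(−rT) = (107.8584 − 116.25) · e^(−0.0949·6/12)
= -8.3916 × 0.953658 = -8.00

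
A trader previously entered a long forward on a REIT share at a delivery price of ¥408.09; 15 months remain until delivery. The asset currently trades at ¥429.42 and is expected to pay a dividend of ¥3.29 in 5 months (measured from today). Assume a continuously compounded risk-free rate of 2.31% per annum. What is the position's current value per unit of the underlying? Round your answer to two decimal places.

PV(remaining dividends) I = 3.29·e^(−0.0231·5/12) = 3.2585
Current forward F = (S − I)·e^(rT) = (429.42 − 3.2585)·e^(0.0231·15/12) = 426.1615 × 1.029296 = 438.6463
Value (long) = (F − K)·e^(−rT) = (438.6463 − 408.09) × 0.971538 = 29.6866
Value = ¥29.69

¥29.69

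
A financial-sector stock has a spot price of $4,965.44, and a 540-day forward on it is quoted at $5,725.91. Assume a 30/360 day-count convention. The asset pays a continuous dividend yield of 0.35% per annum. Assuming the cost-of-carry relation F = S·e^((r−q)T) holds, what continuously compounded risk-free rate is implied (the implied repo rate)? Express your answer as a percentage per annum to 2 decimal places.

9.85%

From F = S·e^((r−q)T): (r − q) = ln(F/S)/T
ln(5725.91/4965.44) = ln(1.153153) = 0.142500
(r − q) = 0.142500 / (540/360) = 0.095000
r = ln(F/S)/T + q = 0.095000 + 0.0035 = 0.098500
r = 9.85%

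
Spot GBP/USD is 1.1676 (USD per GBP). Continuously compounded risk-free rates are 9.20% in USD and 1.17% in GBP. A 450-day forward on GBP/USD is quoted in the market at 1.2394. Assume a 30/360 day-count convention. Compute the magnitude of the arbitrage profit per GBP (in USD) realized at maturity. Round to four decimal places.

0.0515 per GBP (in USD)

Fair forward: F* = S·e^(carry·T), with carry = (r_USD − r_GBP) = 0.0920 − 0.0117 = 0.0803
F* = 1.1676 · e^(0.0803 × 450/360) = 1.1676 · e^0.100375 = 1.1676 × 1.105585 = 1.2909
Market 1.2394 < fair 1.2909: forward underpriced → reverse cash-and-carry (short spot, go long the forward).
At maturity, profit = |F_mkt − F*| = |1.2394 − 1.2909| = 0.0515 per GBP (in USD)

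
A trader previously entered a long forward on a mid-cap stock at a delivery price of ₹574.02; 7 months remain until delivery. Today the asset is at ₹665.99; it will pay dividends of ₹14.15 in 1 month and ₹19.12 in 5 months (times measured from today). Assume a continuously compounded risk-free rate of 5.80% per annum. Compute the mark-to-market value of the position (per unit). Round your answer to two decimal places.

₹78.32

PV(remaining dividends) I = 14.15·e^(−0.0580·1/12) + 19.12·e^(−0.0580·5/12) = 32.7452
Current forward F = (S − I)·e^(rT) = (665.99 − 32.7452)·e^(0.0580·7/12) = 633.2448 × 1.034412 = 655.0360
Value (long) = (F − K)·e^(−rT) = (655.0360 − 574.02) × 0.966733 = 78.3208
Value = ₹78.32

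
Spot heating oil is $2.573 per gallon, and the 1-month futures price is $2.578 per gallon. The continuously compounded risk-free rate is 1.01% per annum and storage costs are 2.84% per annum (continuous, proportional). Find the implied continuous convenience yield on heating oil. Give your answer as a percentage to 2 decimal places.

F = S·e^((r+u−y)T) ⇒ (r+u−y) = ln(F/S)/T
ln(2.578/2.573) = 0.001941; /T ⇒ 0.023292
y = r + u − ln(F/S)/T = 0.0101 + 0.0284 − 0.023292 = 0.015208
y = 1.52%

1.52%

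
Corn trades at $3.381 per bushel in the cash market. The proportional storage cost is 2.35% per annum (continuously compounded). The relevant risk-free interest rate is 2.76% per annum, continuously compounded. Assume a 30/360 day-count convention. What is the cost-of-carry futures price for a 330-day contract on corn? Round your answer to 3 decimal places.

Net carry = r + u − y = 0.0276 + 0.0235 − 0.0000 = 0.0511
F = S·e^((r+u−y)T) = 3.381 · e^(0.0511 × 330/360) = 3.381 · e^0.046842
= 3.381 × 1.047956 = $3.543 per bushel

$3.543 per bushel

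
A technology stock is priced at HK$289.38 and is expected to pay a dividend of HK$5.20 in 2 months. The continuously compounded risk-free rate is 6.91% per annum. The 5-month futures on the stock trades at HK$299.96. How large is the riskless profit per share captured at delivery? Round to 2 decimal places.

PV(dividends) I = 5.20·e^(−0.0691·2/12) = 5.1405
Fair futures F* = (S − I)·e^(rT) = (289.38 − 5.1405)·e^0.028792 = 284.2395 × 1.029210 = 292.5421
Market HK$299.96 > fair 292.5421: forward overpriced → cash-and-carry (borrow at r, buy the stock and collect the dividends, short the forward).
Profit at T = |F_mkt − F*| = |299.96 − 292.5421| = HK$7.42 per share

HK$7.42 per share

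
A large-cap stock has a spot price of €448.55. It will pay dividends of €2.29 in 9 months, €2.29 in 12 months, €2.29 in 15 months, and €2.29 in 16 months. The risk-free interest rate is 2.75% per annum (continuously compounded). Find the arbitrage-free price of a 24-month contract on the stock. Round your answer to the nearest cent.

€464.52

PV(dividends) I = 2.29·e^(−0.0275·9/12) + 2.29·e^(−0.0275·12/12) + 2.29·e^(−0.0275·15/12) + 2.29·e^(−0.0275·16/12)
I = 2.2433 + 2.2279 + 2.2126 + 2.2076 = 8.8914
F = (S − I)·e^(rT) = (448.55 − 8.8914) · e^(0.0275·24/12)
= 439.6586 · e^0.055000 = 439.6586 × 1.056541 = €464.52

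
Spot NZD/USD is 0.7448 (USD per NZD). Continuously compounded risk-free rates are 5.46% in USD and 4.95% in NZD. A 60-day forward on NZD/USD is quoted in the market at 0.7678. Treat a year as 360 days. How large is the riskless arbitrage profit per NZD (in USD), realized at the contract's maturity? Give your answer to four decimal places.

Fair forward: F* = S·e^(carry·T), with carry = (r_USD − r_NZD) = 0.0546 − 0.0495 = 0.0051
F* = 0.7448 · e^(0.0051 × 60/360) = 0.7448 · e^0.000850 = 0.7448 × 1.000850 = 0.7454
Market 0.7678 > fair 0.7454: forward overpriced → cash-and-carry (buy spot, short the forward).
At maturity, profit = |F_mkt − F*| = |0.7678 − 0.7454| = 0.0224 per NZD (in USD)

0.0224 per NZD (in USD)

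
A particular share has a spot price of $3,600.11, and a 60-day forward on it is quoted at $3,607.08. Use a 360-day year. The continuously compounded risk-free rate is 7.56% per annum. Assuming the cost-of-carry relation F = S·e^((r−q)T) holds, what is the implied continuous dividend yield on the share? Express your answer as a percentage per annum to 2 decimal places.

From F = S·e^((r−q)T): (r − q) = ln(F/S)/T
ln(3607.08/3600.11) = ln(1.001936) = 0.001934
(r − q) = 0.001934 / (60/360) = 0.011604
q = r − ln(F/S)/T = 0.0756 − 0.011604 = 0.063996
q = 6.40%

6.40%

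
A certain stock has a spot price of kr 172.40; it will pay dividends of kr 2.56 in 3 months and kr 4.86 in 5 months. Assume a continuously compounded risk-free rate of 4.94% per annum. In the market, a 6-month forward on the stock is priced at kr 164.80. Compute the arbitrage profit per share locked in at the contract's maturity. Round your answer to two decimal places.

kr 4.44 per share

PV(dividends) I = 2.56·e^(−0.0494·3/12) + 4.86·e^(−0.0494·5/12) = 7.2896
Fair forward F* = (S − I)·e^(rT) = (172.40 − 7.2896)·e^0.024700 = 165.1104 × 1.025008 = 169.2395
Market kr 164.80 < fair 169.2395: forward underpriced → reverse cash-and-carry (short the stock, invest proceeds at r, pay the dividends, go long the forward).
Profit at T = |F_mkt − F*| = |164.80 − 169.2395| = kr 4.44 per share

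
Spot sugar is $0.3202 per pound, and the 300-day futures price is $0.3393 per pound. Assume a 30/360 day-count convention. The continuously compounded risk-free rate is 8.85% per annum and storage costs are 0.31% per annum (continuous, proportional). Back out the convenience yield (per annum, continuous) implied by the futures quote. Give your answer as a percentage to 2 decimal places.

F = S·e^((r+u−y)T) ⇒ (r+u−y) = ln(F/S)/T
ln(0.3393/0.3202) = 0.057939; /T ⇒ 0.069527
y = r + u − ln(F/S)/T = 0.0885 + 0.0031 − 0.069527 = 0.022073
y = 2.21%

2.21%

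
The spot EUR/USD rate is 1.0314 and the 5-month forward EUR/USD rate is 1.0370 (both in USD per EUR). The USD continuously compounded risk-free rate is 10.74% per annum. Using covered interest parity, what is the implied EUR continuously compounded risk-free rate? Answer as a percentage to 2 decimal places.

F = S·e^((r_USD − r_EUR)T) ⇒ r_EUR = r_USD − ln(F/S)/T
ln(1.0370/1.0314) = 0.005415; /(5/12) = 0.012996
r_EUR = 0.1074 − 0.012996 = 0.094404
r_EUR = 9.44%

9.44%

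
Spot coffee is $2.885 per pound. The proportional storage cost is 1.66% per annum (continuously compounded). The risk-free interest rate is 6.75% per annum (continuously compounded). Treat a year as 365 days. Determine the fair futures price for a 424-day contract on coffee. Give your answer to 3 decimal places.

Net carry = r + u − y = 0.0675 + 0.0166 − 0.0000 = 0.0841
F = S·e^((r+u−y)T) = 2.885 · e^(0.0841 × 424/365) = 2.885 · e^0.097694
= 2.885 × 1.102625 = $3.181 per pound

$3.181 per pound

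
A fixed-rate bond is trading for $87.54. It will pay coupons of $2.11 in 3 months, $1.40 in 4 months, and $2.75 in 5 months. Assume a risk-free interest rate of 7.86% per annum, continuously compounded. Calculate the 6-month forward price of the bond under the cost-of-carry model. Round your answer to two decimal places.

PV(coupons) I = 2.11·e^(−0.0786·3/12) + 1.40·e^(−0.0786·4/12) + 2.75·e^(−0.0786·5/12)
I = 2.0689 + 1.3638 + 2.6614 = 6.0941
F = (S − I)·e^(rT) = (87.54 − 6.0941) · e^(0.0786·6/12)
= 81.4459 · e^0.039300 = 81.4459 × 1.040082 = $84.71

$84.71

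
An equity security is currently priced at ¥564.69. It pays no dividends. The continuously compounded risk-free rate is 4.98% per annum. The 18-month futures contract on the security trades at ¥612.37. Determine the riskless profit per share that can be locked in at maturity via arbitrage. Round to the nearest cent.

Fair futures: F* = S·e^(carry·T), with carry = r = 0.0498
F* = 564.69 · e^(0.0498 × 18/12) = 564.69 · e^0.074700 = 564.69 × 1.077561 = ¥608.4879
Market ¥612.37 > fair ¥608.4879: forward overpriced → cash-and-carry (buy spot, short the forward).
At maturity, profit = |F_mkt − F*| = |612.37 − 608.4879| = ¥3.88 per share

¥3.88 per share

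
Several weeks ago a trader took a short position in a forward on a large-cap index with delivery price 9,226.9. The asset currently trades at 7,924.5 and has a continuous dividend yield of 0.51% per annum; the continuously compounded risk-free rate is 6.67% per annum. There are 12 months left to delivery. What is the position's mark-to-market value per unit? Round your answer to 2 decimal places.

747.35

Current fair forward for the remaining 12 months: F = S·e^((r − q)·T), (r − q) = 0.0667 − 0.0051 = 0.0616
F = 7924.5 · e^(0.0616 × 12/12) = 7924.5 × 1.06353684 = 8427.9977
Value of long forward = (F − K)·e^(−rT) = (8427.9977 − 9226.9) · e^(−0.0667·12/12)
= -798.9023 × 0.93547580 = -747.35
Short position value = −(long value) = 747.35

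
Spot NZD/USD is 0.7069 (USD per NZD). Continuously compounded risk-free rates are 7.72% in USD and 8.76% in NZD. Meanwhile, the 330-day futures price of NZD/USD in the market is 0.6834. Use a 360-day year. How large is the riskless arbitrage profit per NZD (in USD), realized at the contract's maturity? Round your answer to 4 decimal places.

Fair futures: F* = S·e^(carry·T), with carry = (r_USD − r_NZD) = 0.0772 − 0.0876 = -0.0104
F* = 0.7069 · e^(-0.0104 × 330/360) = 0.7069 · e^-0.009533 = 0.7069 × 0.990512 = 0.7002
Market 0.6834 < fair 0.7002: forward underpriced → reverse cash-and-carry (short spot, go long the forward).
At maturity, profit = |F_mkt − F*| = |0.6834 − 0.7002| = 0.0168 per NZD (in USD)

0.0168 per NZD (in USD)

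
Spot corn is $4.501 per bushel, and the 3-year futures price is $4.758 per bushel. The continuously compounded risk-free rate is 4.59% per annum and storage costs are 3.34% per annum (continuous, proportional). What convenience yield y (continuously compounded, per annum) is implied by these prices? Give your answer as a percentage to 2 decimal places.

6.08%

F = S·e^((r+u−y)T) ⇒ (r+u−y) = ln(F/S)/T
ln(4.758/4.501) = 0.055528; /T ⇒ 0.018509
y = r + u − ln(F/S)/T = 0.0459 + 0.0334 − 0.018509 = 0.060791
y = 6.08%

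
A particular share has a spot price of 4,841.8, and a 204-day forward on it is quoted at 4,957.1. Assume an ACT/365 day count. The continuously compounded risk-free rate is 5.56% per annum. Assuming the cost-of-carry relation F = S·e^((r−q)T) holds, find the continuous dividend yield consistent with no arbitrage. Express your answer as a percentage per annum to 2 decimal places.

1.35%

From F = S·e^((r−q)T): (r − q) = ln(F/S)/T
ln(4957.1/4841.8) = ln(1.023813) = 0.023534
(r − q) = 0.023534 / (204/365) = 0.042107
q = r − ln(F/S)/T = 0.0556 − 0.042107 = 0.013493
q = 1.35%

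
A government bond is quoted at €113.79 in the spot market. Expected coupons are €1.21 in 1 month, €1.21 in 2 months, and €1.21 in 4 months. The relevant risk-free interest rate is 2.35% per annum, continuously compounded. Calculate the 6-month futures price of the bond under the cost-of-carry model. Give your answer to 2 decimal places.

PV(coupons) I = 1.21·e^(−0.0235·1/12) + 1.21·e^(−0.0235·2/12) + 1.21·e^(−0.0235·4/12)
I = 1.2076 + 1.2053 + 1.2006 = 3.6135
F = (S − I)·e^(rT) = (113.79 − 3.6135) · e^(0.0235·6/12)
= 110.1765 · e^0.011750 = 110.1765 × 1.011819 = €111.48

€111.48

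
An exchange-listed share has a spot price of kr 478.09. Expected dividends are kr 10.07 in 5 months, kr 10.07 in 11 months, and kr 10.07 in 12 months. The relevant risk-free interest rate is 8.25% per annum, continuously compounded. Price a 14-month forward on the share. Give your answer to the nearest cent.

kr 495.19

PV(dividends) I = 10.07·e^(−0.0825·5/12) + 10.07·e^(−0.0825·11/12) + 10.07·e^(−0.0825·12/12)
I = 9.7297 + 9.3365 + 9.2726 = 28.3388
F = (S − I)·e^(rT) = (478.09 − 28.3388) · e^(0.0825·14/12)
= 449.7512 · e^0.096250 = 449.7512 × 1.101034 = kr 495.19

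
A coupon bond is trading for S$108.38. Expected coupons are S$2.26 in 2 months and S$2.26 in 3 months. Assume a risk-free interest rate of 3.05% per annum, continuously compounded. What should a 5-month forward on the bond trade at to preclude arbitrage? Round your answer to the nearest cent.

S$105.22

PV(coupons) I = 2.26·e^(−0.0305·2/12) + 2.26·e^(−0.0305·3/12)
I = 2.2485 + 2.2428 = 4.4913
F = (S − I)·e^(rT) = (108.38 − 4.4913) · e^(0.0305·5/12)
= 103.8887 · e^0.012708 = 103.8887 × 1.012789 = S$105.22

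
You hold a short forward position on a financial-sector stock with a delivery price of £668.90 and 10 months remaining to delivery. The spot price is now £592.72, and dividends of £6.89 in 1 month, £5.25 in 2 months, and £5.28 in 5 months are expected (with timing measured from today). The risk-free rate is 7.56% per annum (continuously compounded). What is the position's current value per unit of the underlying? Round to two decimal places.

£52.49

PV(remaining dividends) I = 6.89·e^(−0.0756·1/12) + 5.25·e^(−0.0756·2/12) + 5.28·e^(−0.0756·5/12) = 17.1473
Current forward F = (S − I)·e^(rT) = (592.72 − 17.1473)·e^(0.0756·10/12) = 575.5727 × 1.065027 = 613.0005
Value (long) = (F − K)·e^(−rT) = (613.0005 − 668.90) × 0.938943 = -52.4864
Short position value = −(long value) = £52.49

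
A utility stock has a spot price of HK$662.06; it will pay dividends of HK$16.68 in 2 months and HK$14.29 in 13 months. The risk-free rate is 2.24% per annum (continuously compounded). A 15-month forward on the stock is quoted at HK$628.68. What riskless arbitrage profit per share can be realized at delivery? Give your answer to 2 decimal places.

HK$20.75 per share

PV(dividends) I = 16.68·e^(−0.0224·2/12) + 14.29·e^(−0.0224·13/12) = 30.5652
Fair forward F* = (S − I)·e^(rT) = (662.06 − 30.5652)·e^0.028000 = 631.4948 × 1.028396 = 649.4267
Market HK$628.68 < fair 649.4267: forward underpriced → reverse cash-and-carry (short the stock, invest proceeds at r, pay the dividends, go long the forward).
Profit at T = |F_mkt − F*| = |628.68 − 649.4267| = HK$20.75 per share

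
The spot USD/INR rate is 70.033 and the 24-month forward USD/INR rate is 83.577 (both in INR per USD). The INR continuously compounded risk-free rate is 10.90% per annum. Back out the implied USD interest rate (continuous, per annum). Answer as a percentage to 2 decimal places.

2.06%

F = S·e^((r_INR − r_USD)T) ⇒ r_USD = r_INR − ln(F/S)/T
ln(83.577/70.033) = 0.176802; /(24/12) = 0.088401
r_USD = 0.1090 − 0.088401 = 0.020599
r_USD = 2.06%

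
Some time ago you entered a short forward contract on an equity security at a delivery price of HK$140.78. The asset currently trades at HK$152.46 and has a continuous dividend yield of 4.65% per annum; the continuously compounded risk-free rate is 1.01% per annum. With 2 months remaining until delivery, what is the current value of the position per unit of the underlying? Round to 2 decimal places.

Current fair forward for the remaining 2 months: F = S·e^((r − q)·T), (r − q) = 0.0101 − 0.0465 = -0.0364
F = 152.46 · e^(-0.0364 × 2/12) = 152.46 × 0.993952 = 151.5379
Value of long forward = (F − K)·e^(−rT) = (151.5379 − 140.78) · e^(−0.0101·2/12)
= 10.7579 × 0.998318 = 10.74
Short position value = −(long value) = -HK$10.74

-HK$10.74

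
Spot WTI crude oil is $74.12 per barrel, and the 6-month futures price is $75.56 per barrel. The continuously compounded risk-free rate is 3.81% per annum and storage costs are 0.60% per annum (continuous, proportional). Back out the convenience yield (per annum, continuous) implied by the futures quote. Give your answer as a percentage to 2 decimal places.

F = S·e^((r+u−y)T) ⇒ (r+u−y) = ln(F/S)/T
ln(75.56/74.12) = 0.019242; /T ⇒ 0.038484
y = r + u − ln(F/S)/T = 0.0381 + 0.0060 − 0.038484 = 0.005616
y = 0.56%

0.56%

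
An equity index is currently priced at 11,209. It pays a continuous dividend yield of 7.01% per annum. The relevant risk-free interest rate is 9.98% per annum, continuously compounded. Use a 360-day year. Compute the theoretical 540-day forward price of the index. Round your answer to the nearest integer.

11,720

F = S·e^((r − q)T) = 11209 · e^((0.0998 − 0.0701) × 540/360)
= 11209 · e^0.044550 = 11209 × 1.045557
F = 11,720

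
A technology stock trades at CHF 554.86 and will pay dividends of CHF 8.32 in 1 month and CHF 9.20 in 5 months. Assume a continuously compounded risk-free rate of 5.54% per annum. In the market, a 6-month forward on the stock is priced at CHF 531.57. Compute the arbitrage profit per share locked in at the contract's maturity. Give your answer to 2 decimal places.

PV(dividends) I = 8.32·e^(−0.0554·1/12) + 9.20·e^(−0.0554·5/12) = 17.2717
Fair forward F* = (S − I)·e^(rT) = (554.86 − 17.2717)·e^0.027700 = 537.5883 × 1.028087 = 552.6875
Market CHF 531.57 < fair 552.6875: forward underpriced → reverse cash-and-carry (short the stock, invest proceeds at r, pay the dividends, go long the forward).
Profit at T = |F_mkt − F*| = |531.57 − 552.6875| = CHF 21.12 per share

CHF 21.12 per share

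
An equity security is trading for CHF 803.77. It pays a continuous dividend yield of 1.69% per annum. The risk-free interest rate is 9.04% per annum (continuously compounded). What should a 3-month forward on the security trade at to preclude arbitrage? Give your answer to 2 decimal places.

F = S·e^((r − q)T) = 803.77 · e^((0.0904 − 0.0169) × 3/12)
= 803.77 · e^0.018375 = 803.77 × 1.018545
F = CHF 818.68

CHF 818.68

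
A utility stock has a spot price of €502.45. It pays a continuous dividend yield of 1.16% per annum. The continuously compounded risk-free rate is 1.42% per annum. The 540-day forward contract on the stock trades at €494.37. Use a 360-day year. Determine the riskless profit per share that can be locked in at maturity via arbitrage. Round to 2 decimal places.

€10.04 per share

Fair forward: F* = S·e^(carry·T), with carry = (r − q) = 0.0142 − 0.0116 = 0.0026
F* = 502.45 · e^(0.0026 × 540/360) = 502.45 · e^0.003900 = 502.45 × 1.003908 = €504.4136
Market €494.37 < fair €504.4136: forward underpriced → reverse cash-and-carry (short spot, go long the forward).
At maturity, profit = |F_mkt − F*| = |494.37 − 504.4136| = €10.04 per share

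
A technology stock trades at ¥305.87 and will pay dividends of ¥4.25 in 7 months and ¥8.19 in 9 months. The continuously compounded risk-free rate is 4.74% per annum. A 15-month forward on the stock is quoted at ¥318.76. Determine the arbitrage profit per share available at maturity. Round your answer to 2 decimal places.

PV(dividends) I = 4.25·e^(−0.0474·7/12) + 8.19·e^(−0.0474·9/12) = 12.0381
Fair forward F* = (S − I)·e^(rT) = (305.87 − 12.0381)·e^0.059250 = 293.8319 × 1.061040 = 311.7674
Market ¥318.76 > fair 311.7674: forward overpriced → cash-and-carry (borrow at r, buy the stock and collect the dividends, short the forward).
Profit at T = |F_mkt − F*| = |318.76 − 311.7674| = ¥6.99 per share

¥6.99 per share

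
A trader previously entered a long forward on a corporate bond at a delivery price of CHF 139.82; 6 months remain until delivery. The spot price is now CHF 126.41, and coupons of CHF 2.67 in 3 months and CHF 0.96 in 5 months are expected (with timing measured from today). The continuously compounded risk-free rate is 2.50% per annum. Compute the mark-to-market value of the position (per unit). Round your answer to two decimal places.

-CHF 15.28

PV(remaining coupons) I = 2.67·e^(−0.0250·3/12) + 0.96·e^(−0.0250·5/12) = 3.6034
Current forward F = (S − I)·e^(rT) = (126.41 − 3.6034)·e^(0.0250·6/12) = 122.8066 × 1.012578 = 124.3513
Value (long) = (F − K)·e^(−rT) = (124.3513 − 139.82) × 0.987578 = -15.2765
Value = -CHF 15.28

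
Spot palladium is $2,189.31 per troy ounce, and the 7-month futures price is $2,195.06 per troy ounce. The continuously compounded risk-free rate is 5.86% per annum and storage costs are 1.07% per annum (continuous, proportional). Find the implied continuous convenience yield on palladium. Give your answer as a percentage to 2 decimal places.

6.48%

F = S·e^((r+u−y)T) ⇒ (r+u−y) = ln(F/S)/T
ln(2195.06/2189.31) = 0.002623; /T ⇒ 0.004497
y = r + u − ln(F/S)/T = 0.0586 + 0.0107 − 0.004497 = 0.064803
y = 6.48%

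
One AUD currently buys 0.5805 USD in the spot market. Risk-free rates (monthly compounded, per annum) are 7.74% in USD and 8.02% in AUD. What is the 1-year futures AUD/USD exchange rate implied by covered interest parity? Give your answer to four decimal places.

0.5789

By covered interest parity, F = S · (1+r_USD/12)^(12T) / (1+r_AUD/12)^(12T)
= 0.5805 × 1.080206 / 1.083215 = 0.5805 × 0.997222
F = 0.5789 USD per AUD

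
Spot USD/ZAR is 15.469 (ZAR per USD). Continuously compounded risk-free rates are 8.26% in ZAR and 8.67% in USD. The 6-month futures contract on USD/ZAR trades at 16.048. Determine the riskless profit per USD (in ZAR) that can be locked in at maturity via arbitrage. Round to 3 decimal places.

0.611 per USD (in ZAR)

Fair futures: F* = S·e^(carry·T), with carry = (r_ZAR − r_USD) = 0.0826 − 0.0867 = -0.0041
F* = 15.469 · e^(-0.0041 × 6/12) = 15.469 · e^-0.002050 = 15.469 × 0.997952 = 15.4373
Market 16.048 > fair 15.4373: forward overpriced → cash-and-carry (buy spot, short the forward).
At maturity, profit = |F_mkt − F*| = |16.048 − 15.4373| = 0.611 per USD (in ZAR)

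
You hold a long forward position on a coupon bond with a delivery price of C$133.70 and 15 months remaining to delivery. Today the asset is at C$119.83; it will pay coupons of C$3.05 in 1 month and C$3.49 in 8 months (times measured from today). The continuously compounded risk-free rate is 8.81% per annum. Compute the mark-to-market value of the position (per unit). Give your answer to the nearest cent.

-C$6.25

PV(remaining coupons) I = 3.05·e^(−0.0881·1/12) + 3.49·e^(−0.0881·8/12) = 6.3186
Current forward F = (S − I)·e^(rT) = (119.83 − 6.3186)·e^(0.0881·15/12) = 113.5114 × 1.116418 = 126.7262
Value (long) = (F − K)·e^(−rT) = (126.7262 − 133.70) × 0.895722 = -6.2466
Value = -C$6.25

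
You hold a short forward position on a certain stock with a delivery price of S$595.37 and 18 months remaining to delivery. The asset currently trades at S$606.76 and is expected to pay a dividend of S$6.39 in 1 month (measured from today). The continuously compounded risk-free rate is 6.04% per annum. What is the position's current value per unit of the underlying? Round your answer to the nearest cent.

PV(remaining dividends) I = 6.39·e^(−0.0604·1/12) = 6.3579
Current forward F = (S − I)·e^(rT) = (606.76 − 6.3579)·e^(0.0604·18/12) = 600.4021 × 1.094831 = 657.3388
Value (long) = (F − K)·e^(−rT) = (657.3388 − 595.37) × 0.913383 = 56.6012
Short position value = −(long value) = -S$56.60

-S$56.60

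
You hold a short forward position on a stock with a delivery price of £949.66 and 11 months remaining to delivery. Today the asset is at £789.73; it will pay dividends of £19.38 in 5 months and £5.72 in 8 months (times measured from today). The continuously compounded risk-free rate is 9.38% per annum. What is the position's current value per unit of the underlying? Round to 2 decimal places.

PV(remaining dividends) I = 19.38·e^(−0.0938·5/12) + 5.72·e^(−0.0938·8/12) = 24.0104
Current forward F = (S − I)·e^(rT) = (789.73 − 24.0104)·e^(0.0938·11/12) = 765.7196 × 1.089788 = 834.4720
Value (long) = (F − K)·e^(−rT) = (834.4720 − 949.66) × 0.917610 = -105.6977
Short position value = −(long value) = £105.70

£105.70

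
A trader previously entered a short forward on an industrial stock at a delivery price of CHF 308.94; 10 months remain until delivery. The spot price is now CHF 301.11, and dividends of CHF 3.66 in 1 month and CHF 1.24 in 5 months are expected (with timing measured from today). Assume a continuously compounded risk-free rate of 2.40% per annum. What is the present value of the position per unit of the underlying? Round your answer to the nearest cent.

CHF 6.59

PV(remaining dividends) I = 3.66·e^(−0.0240·1/12) + 1.24·e^(−0.0240·5/12) = 4.8803
Current forward F = (S − I)·e^(rT) = (301.11 − 4.8803)·e^(0.0240·10/12) = 296.2297 × 1.020201 = 302.2138
Value (long) = (F − K)·e^(−rT) = (302.2138 − 308.94) × 0.980199 = -6.5930
Short position value = −(long value) = CHF 6.59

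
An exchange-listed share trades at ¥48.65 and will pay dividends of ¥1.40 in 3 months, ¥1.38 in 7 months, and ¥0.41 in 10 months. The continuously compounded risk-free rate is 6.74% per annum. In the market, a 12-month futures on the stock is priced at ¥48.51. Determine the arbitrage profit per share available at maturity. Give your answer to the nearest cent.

¥0.23 per share

PV(dividends) I = 1.40·e^(−0.0674·3/12) + 1.38·e^(−0.0674·7/12) + 0.41·e^(−0.0674·10/12) = 3.0910
Fair futures F* = (S − I)·e^(rT) = (48.65 − 3.0910)·e^0.067400 = 45.5590 × 1.069723 = 48.7355
Market ¥48.51 < fair 48.7355: forward underpriced → reverse cash-and-carry (short the stock, invest proceeds at r, pay the dividends, go long the forward).
Profit at T = |F_mkt − F*| = |48.51 − 48.7355| = ¥0.23 per share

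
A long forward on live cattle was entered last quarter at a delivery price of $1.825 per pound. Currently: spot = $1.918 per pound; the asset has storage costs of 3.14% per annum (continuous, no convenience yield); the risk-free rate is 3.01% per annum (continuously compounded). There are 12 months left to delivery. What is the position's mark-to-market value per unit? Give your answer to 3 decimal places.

$0.208 per pound

Current fair forward for the remaining 12 months: F = S·e^((r + u)·T), (r + u) = 0.0301 + 0.0314 = 0.0615
F = 1.918 · e^(0.0615 × 12/12) = 1.918 × 1.063430 = 2.0397
Value of long forward = (F − K)·e^(−rT) = (2.0397 − 1.825) · e^(−0.0301·12/12)
= 0.2147 × 0.970348 = 0.208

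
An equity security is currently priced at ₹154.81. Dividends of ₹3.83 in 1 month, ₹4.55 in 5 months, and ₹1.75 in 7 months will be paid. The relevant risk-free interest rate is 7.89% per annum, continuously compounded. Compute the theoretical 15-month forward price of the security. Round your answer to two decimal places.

₹159.95

PV(dividends) I = 3.83·e^(−0.0789·1/12) + 4.55·e^(−0.0789·5/12) + 1.75·e^(−0.0789·7/12)
I = 3.8049 + 4.4029 + 1.6713 = 9.8791
F = (S − I)·e^(rT) = (154.81 − 9.8791) · e^(0.0789·15/12)
= 144.9309 · e^0.098625 = 144.9309 × 1.103652 = ₹159.95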